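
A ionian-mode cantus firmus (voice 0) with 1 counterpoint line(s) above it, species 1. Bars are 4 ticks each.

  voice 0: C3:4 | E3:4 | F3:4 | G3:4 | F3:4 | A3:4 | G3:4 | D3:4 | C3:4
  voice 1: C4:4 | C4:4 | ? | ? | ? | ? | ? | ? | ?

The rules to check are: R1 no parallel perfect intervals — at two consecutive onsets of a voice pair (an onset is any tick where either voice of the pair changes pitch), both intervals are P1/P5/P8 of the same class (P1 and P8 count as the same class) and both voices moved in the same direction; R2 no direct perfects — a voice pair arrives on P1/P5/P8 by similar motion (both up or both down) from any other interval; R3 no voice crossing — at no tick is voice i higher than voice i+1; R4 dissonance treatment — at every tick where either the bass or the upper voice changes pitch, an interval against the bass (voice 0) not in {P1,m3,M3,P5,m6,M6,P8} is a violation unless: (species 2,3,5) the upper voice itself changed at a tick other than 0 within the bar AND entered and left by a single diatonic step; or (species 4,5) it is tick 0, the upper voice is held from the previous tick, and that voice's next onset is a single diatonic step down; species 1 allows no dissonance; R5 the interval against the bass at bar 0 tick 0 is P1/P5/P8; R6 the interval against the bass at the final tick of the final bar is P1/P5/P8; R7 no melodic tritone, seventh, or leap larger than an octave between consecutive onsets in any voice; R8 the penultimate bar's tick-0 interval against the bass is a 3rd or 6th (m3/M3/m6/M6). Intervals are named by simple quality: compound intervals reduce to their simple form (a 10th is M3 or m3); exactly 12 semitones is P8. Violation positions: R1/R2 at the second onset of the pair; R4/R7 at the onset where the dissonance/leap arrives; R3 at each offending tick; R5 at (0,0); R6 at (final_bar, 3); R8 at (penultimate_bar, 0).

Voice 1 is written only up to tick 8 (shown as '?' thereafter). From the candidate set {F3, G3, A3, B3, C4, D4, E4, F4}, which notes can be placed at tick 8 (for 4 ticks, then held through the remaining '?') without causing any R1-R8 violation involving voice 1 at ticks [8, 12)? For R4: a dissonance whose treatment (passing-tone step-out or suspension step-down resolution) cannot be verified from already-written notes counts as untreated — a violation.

{A3, C4, D4, F3}

F3: legal
G3: violates R4
A3: legal
B3: violates R4
C4: legal
D4: legal
E4: violates R4
F4: violates R2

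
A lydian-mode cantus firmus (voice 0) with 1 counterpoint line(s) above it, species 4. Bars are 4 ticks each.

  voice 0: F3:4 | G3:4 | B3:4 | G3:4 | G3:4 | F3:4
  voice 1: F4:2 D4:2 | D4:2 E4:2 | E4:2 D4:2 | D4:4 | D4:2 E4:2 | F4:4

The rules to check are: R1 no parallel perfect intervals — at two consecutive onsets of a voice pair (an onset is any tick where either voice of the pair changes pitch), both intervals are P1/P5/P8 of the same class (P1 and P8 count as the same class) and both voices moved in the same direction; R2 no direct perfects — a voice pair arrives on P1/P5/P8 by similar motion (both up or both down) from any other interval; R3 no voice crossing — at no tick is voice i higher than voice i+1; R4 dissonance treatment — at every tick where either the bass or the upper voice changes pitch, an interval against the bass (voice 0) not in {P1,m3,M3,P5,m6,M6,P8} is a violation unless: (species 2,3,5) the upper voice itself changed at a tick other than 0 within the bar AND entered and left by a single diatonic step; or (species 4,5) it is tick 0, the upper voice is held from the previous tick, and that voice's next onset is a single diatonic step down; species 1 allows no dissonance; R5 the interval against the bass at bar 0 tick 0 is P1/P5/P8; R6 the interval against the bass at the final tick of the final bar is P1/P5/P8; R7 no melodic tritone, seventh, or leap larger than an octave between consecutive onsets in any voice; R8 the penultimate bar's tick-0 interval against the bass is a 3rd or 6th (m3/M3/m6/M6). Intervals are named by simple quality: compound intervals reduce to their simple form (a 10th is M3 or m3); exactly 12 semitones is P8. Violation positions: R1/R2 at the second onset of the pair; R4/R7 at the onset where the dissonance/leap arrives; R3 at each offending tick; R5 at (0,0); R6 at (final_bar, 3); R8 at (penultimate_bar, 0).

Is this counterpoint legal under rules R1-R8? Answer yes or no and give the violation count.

No (1 violations)

bar 0: v0=F3 v1=F4 (P8)
bar 1: v0=G3 v1=D4 (P5)
bar 2: v0=B3 v1=E4 (P4)
bar 3: v0=G3 v1=D4 (P5)
bar 4: v0=G3 v1=D4 (P5)
bar 5: v0=F3 v1=F4 (P8)
  R8 @ bar4.0: penult P5 not 3rd/6th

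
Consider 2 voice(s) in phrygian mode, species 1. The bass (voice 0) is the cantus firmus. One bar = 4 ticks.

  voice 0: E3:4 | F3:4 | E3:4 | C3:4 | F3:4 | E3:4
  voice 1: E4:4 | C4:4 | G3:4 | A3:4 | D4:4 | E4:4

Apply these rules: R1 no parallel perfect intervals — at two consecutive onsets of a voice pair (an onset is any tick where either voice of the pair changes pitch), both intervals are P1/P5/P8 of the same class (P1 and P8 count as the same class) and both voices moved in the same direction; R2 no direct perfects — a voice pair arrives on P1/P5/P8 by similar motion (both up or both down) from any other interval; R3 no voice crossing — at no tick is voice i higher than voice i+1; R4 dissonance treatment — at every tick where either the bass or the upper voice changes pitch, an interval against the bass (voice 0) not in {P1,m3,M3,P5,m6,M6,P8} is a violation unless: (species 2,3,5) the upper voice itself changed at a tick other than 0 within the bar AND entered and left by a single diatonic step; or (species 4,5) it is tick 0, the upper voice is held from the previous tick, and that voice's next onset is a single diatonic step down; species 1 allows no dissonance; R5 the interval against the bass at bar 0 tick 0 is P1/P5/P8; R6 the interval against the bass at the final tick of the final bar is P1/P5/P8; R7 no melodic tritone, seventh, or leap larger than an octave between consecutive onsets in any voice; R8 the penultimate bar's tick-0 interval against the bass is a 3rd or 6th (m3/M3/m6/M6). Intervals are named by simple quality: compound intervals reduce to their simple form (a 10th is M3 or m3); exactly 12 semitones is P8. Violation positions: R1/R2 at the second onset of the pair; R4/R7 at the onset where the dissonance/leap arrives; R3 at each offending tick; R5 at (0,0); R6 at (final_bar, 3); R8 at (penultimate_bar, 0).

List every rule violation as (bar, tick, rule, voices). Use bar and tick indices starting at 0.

bar 0: v0=E3 v1=E4 downbeat P8
bar 1: v0=F3 v1=C4 downbeat P5
bar 2: v0=E3 v1=G3 downbeat m3
bar 3: v0=C3 v1=A3 downbeat M6
bar 4: v0=F3 v1=D4 downbeat M6
bar 5: v0=E3 v1=E4 downbeat P8

No violations across 6 bars (E3..E3 vs E4..E4).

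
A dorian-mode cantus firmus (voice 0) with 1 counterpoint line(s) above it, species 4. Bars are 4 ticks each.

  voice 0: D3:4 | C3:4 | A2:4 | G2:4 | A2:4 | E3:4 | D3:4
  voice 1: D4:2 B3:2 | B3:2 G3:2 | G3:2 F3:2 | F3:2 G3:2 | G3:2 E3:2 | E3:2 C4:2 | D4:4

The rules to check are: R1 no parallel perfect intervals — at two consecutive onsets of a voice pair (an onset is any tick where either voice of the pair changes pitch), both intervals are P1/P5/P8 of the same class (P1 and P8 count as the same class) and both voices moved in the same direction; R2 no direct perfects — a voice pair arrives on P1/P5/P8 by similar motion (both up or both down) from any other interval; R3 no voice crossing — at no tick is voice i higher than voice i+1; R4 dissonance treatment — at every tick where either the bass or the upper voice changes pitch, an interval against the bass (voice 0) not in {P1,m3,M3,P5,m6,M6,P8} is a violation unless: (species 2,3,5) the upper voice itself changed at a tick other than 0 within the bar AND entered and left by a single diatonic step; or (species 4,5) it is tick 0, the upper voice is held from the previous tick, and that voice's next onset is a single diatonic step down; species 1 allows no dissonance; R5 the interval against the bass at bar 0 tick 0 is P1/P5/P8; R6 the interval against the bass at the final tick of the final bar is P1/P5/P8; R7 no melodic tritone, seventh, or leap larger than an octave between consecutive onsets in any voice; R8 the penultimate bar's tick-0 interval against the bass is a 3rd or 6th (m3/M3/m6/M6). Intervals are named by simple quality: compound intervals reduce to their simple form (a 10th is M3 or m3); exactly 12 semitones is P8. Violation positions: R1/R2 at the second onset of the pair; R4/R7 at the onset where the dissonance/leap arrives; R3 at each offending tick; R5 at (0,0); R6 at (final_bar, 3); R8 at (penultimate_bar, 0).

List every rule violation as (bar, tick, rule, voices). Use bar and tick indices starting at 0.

(1, 0, R4, (0, 1))
(3, 0, R4, (0, 1))
(4, 0, R4, (0, 1))
(5, 0, R8, (0, 1))

bar 0: v0=D3 v1=D4 downbeat P8
bar 1: v0=C3 v1=B3 downbeat M7
bar 2: v0=A2 v1=G3 downbeat m7
bar 3: v0=G2 v1=F3 downbeat m7
bar 4: v0=A2 v1=G3 downbeat m7
bar 5: v0=E3 v1=E3 downbeat P1
bar 6: v0=D3 v1=D4 downbeat P8
  -> R4 @ bar 1 tick 0 v(0, 1): C3/B3 M7 untreated
  -> R4 @ bar 3 tick 0 v(0, 1): G2/F3 m7 untreated
  -> R4 @ bar 4 tick 0 v(0, 1): A2/G3 m7 untreated
  -> R8 @ bar 5 tick 0 v(0, 1): penult P1 not 3rd/6th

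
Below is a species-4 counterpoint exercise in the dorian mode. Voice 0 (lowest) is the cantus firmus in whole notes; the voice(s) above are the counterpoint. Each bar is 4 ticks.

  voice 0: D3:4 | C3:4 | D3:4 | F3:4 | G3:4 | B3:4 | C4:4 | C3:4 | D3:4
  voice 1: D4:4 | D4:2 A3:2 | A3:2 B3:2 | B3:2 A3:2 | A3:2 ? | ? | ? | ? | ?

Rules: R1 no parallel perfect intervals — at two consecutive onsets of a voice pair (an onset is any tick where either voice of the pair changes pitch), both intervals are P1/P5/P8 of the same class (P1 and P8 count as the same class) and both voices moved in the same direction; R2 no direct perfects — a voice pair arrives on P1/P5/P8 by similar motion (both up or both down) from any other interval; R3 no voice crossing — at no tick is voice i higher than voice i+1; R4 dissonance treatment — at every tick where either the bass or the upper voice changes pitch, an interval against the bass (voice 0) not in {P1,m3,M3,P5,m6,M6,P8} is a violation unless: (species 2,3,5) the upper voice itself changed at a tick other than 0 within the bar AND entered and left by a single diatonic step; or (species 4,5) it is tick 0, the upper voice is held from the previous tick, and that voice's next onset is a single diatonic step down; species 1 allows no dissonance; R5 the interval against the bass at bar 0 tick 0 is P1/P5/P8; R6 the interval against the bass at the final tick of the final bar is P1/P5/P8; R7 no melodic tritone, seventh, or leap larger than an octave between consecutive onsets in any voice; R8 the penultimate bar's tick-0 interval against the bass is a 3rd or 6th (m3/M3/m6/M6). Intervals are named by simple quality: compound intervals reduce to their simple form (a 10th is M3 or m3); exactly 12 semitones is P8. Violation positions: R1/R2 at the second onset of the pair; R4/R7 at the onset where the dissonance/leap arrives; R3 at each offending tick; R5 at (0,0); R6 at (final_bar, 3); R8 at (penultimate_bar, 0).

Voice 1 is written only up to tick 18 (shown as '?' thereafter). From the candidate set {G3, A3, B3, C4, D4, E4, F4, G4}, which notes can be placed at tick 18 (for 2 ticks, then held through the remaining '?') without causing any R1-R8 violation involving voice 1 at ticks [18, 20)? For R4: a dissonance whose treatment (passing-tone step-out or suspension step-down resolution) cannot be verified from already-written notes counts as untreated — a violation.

G3: legal
A3: legal
B3: legal
C4: violates R4
D4: legal
E4: legal
F4: violates R4
G4: violates R7

{A3, B3, D4, E4, G3}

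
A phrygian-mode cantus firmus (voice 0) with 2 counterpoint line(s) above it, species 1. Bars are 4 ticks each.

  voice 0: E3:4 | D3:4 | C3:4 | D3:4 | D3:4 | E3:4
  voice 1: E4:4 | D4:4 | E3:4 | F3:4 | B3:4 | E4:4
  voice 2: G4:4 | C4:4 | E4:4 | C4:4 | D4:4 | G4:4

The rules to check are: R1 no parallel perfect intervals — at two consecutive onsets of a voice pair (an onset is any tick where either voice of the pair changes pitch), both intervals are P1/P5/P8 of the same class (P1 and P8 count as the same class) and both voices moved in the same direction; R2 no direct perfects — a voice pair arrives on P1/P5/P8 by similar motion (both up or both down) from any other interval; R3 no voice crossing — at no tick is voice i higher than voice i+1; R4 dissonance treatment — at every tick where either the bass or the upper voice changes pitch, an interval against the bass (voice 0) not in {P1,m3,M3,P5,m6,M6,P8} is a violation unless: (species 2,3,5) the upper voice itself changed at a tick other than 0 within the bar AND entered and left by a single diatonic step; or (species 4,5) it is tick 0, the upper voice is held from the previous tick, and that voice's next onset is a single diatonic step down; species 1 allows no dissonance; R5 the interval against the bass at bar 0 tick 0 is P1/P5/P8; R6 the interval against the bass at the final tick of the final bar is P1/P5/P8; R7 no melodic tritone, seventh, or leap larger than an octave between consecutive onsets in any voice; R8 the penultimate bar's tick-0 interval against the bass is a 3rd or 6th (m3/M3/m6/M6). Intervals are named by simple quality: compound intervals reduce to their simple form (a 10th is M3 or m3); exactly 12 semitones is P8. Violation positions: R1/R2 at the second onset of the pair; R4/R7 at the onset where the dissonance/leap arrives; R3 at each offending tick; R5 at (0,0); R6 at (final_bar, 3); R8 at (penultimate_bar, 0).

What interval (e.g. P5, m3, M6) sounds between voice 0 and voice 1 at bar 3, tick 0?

voice 0=D3 voice 1=F3 -> m3

m3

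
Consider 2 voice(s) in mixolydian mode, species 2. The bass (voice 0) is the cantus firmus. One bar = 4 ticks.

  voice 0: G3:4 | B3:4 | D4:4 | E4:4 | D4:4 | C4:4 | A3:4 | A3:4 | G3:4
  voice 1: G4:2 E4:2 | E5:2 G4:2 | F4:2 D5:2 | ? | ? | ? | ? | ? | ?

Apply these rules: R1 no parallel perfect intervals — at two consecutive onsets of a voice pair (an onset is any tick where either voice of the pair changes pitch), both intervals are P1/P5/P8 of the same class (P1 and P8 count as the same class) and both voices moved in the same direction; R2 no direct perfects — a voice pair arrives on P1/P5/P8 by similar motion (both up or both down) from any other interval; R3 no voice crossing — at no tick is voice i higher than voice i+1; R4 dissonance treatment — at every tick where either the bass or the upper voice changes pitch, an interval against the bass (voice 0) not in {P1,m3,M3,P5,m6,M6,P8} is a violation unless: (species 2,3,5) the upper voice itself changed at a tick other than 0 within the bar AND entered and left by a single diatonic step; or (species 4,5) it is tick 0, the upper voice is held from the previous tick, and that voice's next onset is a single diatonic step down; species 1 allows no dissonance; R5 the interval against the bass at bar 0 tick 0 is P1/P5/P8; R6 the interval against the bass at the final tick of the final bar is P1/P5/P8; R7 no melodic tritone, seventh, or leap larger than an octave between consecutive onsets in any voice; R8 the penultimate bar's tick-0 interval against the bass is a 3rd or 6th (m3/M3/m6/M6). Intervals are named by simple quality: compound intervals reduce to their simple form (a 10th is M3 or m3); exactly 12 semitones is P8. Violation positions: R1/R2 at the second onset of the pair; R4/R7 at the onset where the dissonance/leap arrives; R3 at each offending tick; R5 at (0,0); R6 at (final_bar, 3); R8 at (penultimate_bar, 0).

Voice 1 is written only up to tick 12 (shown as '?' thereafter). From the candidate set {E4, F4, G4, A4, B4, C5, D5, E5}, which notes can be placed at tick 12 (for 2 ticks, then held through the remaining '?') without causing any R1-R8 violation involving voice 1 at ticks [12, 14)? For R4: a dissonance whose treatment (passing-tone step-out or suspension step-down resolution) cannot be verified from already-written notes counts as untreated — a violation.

E4: violates R7
F4: violates R4
G4: legal
A4: violates R4
B4: legal
C5: legal
D5: violates R4
E5: violates R1

{B4, C5, G4}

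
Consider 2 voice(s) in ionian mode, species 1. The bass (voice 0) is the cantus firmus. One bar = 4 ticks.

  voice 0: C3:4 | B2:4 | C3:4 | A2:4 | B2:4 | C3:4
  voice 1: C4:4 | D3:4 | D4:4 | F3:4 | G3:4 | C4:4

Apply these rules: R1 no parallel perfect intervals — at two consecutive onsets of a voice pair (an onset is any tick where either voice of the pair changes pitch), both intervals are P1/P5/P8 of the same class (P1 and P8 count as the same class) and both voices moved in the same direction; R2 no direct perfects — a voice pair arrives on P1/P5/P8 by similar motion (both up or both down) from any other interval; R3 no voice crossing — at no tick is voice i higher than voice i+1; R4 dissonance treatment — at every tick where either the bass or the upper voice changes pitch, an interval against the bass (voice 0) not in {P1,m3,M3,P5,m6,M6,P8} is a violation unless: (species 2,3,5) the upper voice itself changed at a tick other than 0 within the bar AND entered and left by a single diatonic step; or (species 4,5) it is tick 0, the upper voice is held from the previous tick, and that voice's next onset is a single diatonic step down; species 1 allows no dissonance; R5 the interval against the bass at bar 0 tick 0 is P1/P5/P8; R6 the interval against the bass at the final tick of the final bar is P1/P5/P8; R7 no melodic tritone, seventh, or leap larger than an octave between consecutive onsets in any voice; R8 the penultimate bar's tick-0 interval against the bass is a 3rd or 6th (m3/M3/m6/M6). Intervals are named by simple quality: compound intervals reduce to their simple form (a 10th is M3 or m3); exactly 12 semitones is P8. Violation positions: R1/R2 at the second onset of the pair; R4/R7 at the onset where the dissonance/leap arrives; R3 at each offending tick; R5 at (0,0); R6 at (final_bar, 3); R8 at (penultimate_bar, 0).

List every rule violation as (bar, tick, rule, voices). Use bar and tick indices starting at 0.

bar 0: v0=C3 v1=C4 downbeat P8
bar 1: v0=B2 v1=D3 downbeat m3
bar 2: v0=C3 v1=D4 downbeat M2
bar 3: v0=A2 v1=F3 downbeat m6
bar 4: v0=B2 v1=G3 downbeat m6
bar 5: v0=C3 v1=C4 downbeat P8
  -> R7 @ bar 1 tick 0 v(1,): C4->D3 leap 10st
  -> R4 @ bar 2 tick 0 v(0, 1): C3/D4 M2 untreated
  -> R2 @ bar 5 tick 0 v(0, 1): B2/G3 m6 -> C3/C4 P8 similar

(1, 0, R7, (1,))
(2, 0, R4, (0, 1))
(5, 0, R2, (0, 1))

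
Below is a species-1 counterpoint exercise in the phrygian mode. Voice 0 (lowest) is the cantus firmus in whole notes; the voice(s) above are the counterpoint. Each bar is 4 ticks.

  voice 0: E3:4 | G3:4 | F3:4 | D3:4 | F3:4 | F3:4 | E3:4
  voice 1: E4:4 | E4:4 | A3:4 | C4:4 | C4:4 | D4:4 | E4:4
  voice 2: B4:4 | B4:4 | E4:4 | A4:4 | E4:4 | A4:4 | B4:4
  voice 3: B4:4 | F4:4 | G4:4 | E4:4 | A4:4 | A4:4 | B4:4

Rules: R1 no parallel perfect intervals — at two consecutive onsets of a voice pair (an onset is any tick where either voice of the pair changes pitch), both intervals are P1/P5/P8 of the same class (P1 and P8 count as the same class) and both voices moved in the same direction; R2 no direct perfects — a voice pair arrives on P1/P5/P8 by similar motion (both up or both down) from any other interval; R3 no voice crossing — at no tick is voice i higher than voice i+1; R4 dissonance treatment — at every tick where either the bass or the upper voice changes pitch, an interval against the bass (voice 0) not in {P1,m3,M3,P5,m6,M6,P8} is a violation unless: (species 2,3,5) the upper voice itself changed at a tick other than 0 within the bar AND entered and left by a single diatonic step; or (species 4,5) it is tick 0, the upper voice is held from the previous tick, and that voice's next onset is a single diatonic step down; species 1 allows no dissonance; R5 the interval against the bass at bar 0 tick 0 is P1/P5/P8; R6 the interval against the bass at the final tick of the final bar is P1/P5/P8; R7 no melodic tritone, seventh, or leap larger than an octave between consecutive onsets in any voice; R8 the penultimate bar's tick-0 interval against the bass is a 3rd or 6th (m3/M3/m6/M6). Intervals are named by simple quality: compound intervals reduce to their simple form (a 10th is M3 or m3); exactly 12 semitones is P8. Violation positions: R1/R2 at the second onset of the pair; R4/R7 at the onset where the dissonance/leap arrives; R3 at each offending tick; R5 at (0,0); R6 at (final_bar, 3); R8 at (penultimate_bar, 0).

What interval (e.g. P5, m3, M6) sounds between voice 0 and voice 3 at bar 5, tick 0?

voice 0=F3 voice 3=A4 -> M3

M3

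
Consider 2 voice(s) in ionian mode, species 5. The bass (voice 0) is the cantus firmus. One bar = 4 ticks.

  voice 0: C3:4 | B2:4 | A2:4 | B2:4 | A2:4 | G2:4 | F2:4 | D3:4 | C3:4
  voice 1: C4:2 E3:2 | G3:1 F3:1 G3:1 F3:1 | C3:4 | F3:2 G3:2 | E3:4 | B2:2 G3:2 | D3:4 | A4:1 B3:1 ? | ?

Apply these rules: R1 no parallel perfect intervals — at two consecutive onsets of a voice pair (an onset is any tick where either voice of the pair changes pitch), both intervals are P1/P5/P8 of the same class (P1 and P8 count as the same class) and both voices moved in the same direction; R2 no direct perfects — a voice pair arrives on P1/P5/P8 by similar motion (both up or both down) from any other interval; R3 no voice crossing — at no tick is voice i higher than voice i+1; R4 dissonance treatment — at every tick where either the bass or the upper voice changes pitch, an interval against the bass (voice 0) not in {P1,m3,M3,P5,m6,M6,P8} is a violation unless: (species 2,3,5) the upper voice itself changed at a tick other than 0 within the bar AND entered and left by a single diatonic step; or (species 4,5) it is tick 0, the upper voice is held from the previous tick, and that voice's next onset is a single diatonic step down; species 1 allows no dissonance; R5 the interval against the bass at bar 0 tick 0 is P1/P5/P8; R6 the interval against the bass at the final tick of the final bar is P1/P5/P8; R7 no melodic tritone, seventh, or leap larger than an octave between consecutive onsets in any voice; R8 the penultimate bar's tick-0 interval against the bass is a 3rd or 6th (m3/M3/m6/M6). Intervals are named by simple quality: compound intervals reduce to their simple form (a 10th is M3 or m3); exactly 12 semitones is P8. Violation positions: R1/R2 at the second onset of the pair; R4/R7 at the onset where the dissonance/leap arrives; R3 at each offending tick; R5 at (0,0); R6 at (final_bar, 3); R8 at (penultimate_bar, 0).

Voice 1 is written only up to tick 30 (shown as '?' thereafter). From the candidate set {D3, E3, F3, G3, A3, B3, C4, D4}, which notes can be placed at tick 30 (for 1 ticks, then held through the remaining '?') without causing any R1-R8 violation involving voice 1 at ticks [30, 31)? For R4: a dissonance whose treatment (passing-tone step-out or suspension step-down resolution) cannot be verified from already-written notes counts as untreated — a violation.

D3: legal
E3: violates R4
F3: violates R7
G3: violates R4
A3: legal
B3: legal
C4: violates R4
D4: legal

{A3, B3, D3, D4}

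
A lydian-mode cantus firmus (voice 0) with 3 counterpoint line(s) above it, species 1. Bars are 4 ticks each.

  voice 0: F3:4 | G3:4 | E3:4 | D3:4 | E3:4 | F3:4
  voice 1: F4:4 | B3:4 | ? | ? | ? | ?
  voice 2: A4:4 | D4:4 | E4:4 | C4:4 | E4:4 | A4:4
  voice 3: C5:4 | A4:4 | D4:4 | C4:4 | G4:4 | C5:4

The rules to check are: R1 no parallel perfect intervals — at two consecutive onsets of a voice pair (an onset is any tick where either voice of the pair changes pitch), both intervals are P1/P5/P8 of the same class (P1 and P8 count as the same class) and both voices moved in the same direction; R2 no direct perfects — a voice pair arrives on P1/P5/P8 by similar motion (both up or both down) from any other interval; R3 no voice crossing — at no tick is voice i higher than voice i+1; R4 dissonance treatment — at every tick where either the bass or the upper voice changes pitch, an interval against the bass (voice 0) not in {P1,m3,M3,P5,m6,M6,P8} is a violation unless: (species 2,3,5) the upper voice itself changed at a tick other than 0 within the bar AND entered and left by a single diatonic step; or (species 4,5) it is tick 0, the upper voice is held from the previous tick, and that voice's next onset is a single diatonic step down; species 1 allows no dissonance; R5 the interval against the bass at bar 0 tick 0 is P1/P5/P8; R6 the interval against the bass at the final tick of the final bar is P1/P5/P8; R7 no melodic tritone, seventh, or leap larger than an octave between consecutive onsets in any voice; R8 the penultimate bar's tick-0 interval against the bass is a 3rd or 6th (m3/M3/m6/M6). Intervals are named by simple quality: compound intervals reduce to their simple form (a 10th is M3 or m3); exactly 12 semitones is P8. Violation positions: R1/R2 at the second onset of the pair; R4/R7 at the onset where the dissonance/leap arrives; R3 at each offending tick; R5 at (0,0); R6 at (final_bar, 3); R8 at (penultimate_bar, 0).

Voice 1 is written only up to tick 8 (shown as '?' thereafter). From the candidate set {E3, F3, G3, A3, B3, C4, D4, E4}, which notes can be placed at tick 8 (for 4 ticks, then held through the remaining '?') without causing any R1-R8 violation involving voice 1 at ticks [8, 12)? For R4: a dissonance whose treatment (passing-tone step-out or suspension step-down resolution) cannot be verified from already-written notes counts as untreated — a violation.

{B3, C4}

E3: violates R2
F3: violates R4,R7
G3: violates R2
A3: violates R4
B3: legal
C4: legal
D4: violates R4
E4: violates R2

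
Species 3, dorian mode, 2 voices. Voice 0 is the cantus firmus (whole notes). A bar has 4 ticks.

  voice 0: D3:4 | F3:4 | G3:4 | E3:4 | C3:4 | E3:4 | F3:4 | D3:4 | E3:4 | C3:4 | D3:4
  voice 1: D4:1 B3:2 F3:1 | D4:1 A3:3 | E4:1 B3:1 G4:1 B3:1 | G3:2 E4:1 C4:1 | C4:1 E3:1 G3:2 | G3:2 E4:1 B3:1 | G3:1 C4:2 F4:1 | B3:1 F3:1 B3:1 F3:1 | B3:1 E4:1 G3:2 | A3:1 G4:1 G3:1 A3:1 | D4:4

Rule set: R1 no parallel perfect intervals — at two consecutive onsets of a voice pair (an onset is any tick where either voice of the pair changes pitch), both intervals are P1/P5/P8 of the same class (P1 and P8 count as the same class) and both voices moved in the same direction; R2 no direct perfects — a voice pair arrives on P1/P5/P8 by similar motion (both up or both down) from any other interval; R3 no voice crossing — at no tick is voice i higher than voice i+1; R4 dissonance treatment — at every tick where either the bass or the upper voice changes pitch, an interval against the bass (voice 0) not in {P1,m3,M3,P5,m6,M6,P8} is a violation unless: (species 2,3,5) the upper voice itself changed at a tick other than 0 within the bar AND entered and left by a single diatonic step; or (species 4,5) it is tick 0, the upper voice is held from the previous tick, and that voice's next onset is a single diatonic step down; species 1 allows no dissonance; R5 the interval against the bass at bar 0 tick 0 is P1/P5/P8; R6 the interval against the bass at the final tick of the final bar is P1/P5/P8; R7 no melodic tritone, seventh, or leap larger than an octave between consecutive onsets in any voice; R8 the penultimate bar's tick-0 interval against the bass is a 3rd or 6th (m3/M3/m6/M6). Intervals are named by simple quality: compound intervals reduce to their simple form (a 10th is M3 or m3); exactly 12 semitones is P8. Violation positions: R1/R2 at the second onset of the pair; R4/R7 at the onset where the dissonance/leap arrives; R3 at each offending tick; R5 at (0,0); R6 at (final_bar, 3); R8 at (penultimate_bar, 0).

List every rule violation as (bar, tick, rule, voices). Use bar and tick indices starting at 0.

(0, 3, R7, (1,))
(6, 0, R4, (0, 1))
(7, 0, R7, (1,))
(7, 1, R7, (1,))
(7, 2, R7, (1,))
(7, 3, R7, (1,))
(8, 0, R2, (0, 1))
(8, 0, R7, (1,))
(9, 1, R7, (1,))
(10, 0, R2, (0, 1))

bar 0: v0=D3 v1=D4 downbeat P8
bar 1: v0=F3 v1=D4 downbeat M6
bar 2: v0=G3 v1=E4 downbeat M6
bar 3: v0=E3 v1=G3 downbeat m3
bar 4: v0=C3 v1=C4 downbeat P8
bar 5: v0=E3 v1=G3 downbeat m3
bar 6: v0=F3 v1=G3 downbeat M2
bar 7: v0=D3 v1=B3 downbeat M6
bar 8: v0=E3 v1=B3 downbeat P5
bar 9: v0=C3 v1=A3 downbeat M6
bar 10: v0=D3 v1=D4 downbeat P8
  -> R7 @ bar 0 tick 3 v(1,): B3->F3 leap 6st
  -> R4 @ bar 6 tick 0 v(0, 1): F3/G3 M2 untreated
  -> R7 @ bar 7 tick 0 v(1,): F4->B3 leap 6st
  -> R7 @ bar 7 tick 1 v(1,): B3->F3 leap 6st
  -> R7 @ bar 7 tick 2 v(1,): F3->B3 leap 6st
  -> R7 @ bar 7 tick 3 v(1,): B3->F3 leap 6st
  -> R2 @ bar 8 tick 0 v(0, 1): D3/F3 m3 -> E3/B3 P5 similar
  -> R7 @ bar 8 tick 0 v(1,): F3->B3 leap 6st
  -> R7 @ bar 9 tick 1 v(1,): A3->G4 leap 10st
  -> R2 @ bar 10 tick 0 v(0, 1): C3/A3 M6 -> D3/D4 P8 similar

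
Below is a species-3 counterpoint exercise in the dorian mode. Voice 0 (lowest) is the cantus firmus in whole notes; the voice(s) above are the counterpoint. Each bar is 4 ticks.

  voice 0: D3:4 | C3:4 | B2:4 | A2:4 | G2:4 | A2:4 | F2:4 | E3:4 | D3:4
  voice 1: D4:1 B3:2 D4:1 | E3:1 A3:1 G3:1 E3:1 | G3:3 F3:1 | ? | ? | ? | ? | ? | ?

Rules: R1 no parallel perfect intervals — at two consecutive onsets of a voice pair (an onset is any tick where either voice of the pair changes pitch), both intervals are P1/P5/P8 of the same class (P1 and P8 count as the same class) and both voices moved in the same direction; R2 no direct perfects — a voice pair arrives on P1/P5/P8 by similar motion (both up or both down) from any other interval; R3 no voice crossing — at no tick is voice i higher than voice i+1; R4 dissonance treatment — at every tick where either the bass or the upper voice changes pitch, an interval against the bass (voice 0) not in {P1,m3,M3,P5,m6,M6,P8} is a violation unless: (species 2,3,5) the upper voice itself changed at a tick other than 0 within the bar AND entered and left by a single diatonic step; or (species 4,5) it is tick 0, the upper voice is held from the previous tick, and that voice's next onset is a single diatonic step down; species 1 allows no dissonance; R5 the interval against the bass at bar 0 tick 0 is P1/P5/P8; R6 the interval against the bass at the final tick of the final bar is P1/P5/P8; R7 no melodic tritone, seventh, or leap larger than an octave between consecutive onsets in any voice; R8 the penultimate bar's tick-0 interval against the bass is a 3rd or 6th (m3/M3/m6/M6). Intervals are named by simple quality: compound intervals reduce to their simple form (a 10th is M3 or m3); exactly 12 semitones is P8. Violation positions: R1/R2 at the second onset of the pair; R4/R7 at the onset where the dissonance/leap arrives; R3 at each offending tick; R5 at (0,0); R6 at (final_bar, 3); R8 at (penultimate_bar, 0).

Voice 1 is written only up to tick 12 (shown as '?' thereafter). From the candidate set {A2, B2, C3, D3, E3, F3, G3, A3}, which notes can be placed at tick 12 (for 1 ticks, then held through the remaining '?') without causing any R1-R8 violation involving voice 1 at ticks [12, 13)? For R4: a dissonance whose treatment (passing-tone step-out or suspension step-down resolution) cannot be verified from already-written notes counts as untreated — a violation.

{A3, C3, F3}

A2: violates R2
B2: violates R4,R7
C3: legal
D3: violates R4
E3: violates R2
F3: legal
G3: violates R4
A3: legal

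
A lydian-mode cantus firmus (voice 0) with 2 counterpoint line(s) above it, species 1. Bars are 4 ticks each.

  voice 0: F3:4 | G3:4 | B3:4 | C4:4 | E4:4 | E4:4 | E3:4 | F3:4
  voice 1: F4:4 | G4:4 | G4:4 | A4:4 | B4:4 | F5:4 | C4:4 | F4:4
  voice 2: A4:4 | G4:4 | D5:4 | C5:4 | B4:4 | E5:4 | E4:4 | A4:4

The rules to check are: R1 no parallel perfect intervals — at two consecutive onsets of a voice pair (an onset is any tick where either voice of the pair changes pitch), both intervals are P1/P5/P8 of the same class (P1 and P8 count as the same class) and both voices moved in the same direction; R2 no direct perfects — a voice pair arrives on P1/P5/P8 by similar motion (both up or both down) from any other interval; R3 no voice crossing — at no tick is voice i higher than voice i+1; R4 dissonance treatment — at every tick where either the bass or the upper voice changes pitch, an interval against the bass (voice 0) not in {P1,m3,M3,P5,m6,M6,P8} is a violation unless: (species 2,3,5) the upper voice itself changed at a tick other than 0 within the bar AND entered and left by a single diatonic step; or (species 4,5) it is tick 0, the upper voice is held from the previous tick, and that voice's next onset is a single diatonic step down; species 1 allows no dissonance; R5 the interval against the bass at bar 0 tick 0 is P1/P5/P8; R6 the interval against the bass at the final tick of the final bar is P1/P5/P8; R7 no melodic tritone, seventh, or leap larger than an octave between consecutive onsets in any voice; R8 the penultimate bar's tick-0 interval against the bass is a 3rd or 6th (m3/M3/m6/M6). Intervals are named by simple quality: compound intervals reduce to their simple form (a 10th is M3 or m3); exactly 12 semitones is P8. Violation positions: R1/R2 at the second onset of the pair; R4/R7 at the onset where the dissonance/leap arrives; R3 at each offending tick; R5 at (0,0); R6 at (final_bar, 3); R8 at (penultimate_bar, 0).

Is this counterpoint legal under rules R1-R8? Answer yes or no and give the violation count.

No (14 violations)

bar 0: v0=F3 v1=F4 v2=A4 (M3)
bar 1: v0=G3 v1=G4 v2=G4 (P8)
bar 2: v0=B3 v1=G4 v2=D5 (m3)
bar 3: v0=C4 v1=A4 v2=C5 (P8)
bar 4: v0=E4 v1=B4 v2=B4 (P5)
bar 5: v0=E4 v1=F5 v2=E5 (P8)
bar 6: v0=E3 v1=C4 v2=E4 (P8)
bar 7: v0=F3 v1=F4 v2=A4 (M3)
  R5 @ bar0.0: opens on M3
  R1 @ bar1.0: F3/F4 P8 -> G3/G4 P8 similar
  R2 @ bar4.0: C4/A4 M6 -> E4/B4 P5 similar
  R3 @ bar5.0: F5 above E5
  R4 @ bar5.0: E4/F5 m2 untreated
  R7 @ bar5.0: B4->F5 leap 6st
  R3 @ bar5.1: F5 above E5
  R3 @ bar5.2: F5 above E5
  R3 @ bar5.3: F5 above E5
  R1 @ bar6.0: E4/E5 P8 -> E3/E4 P8 similar
  R7 @ bar6.0: F5->C4 leap 17st
  R8 @ bar6.0: penult P8 not 3rd/6th
  R2 @ bar7.0: E3/C4 m6 -> F3/F4 P8 similar
  R6 @ bar7.3: closes on M3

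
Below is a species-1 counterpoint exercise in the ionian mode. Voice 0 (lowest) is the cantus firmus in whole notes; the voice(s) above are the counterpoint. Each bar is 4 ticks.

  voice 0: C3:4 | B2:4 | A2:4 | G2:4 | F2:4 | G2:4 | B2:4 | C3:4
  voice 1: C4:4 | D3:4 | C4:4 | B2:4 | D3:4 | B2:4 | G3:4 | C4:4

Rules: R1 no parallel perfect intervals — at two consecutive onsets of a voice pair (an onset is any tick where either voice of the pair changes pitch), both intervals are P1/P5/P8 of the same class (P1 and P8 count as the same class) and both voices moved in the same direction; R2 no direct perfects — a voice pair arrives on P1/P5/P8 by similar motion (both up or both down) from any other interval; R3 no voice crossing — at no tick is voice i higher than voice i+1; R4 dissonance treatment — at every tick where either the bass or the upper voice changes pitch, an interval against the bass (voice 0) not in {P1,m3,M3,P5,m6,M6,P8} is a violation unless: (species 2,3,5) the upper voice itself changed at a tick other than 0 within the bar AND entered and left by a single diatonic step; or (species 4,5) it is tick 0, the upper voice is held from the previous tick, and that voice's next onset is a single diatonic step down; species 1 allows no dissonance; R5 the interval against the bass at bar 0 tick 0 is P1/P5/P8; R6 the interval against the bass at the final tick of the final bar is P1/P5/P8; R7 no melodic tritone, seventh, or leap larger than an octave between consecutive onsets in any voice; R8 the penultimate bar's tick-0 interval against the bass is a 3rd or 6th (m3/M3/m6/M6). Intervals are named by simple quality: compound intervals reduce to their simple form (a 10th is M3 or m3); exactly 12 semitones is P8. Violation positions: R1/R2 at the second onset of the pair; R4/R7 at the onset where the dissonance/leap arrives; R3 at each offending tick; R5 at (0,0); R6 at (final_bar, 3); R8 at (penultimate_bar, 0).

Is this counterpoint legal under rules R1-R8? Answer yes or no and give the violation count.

bar 0: v0=C3 v1=C4 (P8)
bar 1: v0=B2 v1=D3 (m3)
bar 2: v0=A2 v1=C4 (m3)
bar 3: v0=G2 v1=B2 (M3)
bar 4: v0=F2 v1=D3 (M6)
bar 5: v0=G2 v1=B2 (M3)
bar 6: v0=B2 v1=G3 (m6)
bar 7: v0=C3 v1=C4 (P8)
  R7 @ bar1.0: C4->D3 leap 10st
  R7 @ bar2.0: D3->C4 leap 10st
  R7 @ bar3.0: C4->B2 leap 13st
  R2 @ bar7.0: B2/G3 m6 -> C3/C4 P8 similar

No (4 violations)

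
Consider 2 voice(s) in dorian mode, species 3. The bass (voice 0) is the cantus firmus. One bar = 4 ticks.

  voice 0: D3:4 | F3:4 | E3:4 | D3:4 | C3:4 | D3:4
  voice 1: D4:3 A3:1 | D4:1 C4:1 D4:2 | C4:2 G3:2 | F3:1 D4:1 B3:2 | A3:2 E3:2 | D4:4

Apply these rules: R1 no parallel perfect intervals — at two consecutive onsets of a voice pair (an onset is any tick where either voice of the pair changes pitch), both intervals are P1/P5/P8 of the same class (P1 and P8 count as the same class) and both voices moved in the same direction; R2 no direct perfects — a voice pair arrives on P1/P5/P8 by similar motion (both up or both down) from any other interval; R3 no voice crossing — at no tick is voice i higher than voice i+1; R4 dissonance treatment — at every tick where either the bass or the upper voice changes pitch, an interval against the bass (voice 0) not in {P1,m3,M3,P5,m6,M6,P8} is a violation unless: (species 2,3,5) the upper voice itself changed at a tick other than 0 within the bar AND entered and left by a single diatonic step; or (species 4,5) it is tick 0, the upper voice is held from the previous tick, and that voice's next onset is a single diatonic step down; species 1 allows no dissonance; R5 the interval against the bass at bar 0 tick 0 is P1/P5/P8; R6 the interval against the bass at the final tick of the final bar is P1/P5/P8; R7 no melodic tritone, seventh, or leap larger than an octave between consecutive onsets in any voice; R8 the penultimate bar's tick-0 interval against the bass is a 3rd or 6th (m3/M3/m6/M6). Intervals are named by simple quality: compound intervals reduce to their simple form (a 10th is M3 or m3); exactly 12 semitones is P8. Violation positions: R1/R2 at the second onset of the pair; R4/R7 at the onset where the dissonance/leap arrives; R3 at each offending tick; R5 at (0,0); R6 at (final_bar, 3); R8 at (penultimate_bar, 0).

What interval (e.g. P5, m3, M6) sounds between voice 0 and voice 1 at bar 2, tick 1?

m6

voice 0=E3 voice 1=C4 -> m6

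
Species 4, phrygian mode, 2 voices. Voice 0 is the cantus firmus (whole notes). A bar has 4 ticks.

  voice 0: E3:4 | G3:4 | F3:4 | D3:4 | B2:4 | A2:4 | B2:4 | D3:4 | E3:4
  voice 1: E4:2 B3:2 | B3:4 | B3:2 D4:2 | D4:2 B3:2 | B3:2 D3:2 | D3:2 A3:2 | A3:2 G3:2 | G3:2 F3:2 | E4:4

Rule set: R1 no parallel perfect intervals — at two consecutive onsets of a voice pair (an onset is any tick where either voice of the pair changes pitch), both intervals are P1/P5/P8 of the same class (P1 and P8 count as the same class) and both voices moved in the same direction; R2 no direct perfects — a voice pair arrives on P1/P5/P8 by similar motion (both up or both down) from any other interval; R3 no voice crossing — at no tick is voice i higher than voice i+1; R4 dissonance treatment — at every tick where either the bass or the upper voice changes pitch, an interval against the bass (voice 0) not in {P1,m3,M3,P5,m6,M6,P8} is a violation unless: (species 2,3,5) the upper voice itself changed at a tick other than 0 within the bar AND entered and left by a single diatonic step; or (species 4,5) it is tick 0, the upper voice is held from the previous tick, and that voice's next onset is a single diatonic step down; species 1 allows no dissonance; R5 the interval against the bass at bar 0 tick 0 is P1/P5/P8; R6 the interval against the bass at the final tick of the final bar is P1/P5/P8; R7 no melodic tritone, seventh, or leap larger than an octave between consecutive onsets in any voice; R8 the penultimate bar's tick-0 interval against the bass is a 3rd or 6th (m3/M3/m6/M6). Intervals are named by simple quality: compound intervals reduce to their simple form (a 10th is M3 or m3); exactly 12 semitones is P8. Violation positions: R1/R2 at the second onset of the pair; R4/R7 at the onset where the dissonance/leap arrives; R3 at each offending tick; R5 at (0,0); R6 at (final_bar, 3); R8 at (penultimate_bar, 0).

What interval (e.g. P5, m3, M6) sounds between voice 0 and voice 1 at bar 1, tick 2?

M3

voice 0=G3 voice 1=B3 -> M3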